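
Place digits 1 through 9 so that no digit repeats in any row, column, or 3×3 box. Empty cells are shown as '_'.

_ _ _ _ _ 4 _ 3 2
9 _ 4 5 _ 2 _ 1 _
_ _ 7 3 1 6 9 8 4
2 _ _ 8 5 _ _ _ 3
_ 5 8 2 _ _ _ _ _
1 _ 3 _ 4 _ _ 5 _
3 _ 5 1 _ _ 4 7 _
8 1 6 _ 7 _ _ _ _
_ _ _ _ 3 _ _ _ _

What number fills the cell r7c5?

r1c3 = 1: row 1 has {2,3,4}; col 3 has {3,4,5,6,7,8}; box has {4,7,9} → only 1 remains.
r2c5 = 8: row 2 has {1,2,4,5,9}; col 5 has {1,3,4,5,7}; box has {1,2,3,4,5,6} → only 8 remains.
r3c1 = 5: row 3 has {1,3,4,6,7,8,9}; col 1 has {1,2,3,8,9}; box has {1,4,7,9} → only 5 remains.
r3c2 = 2: row 3 has {1,3,4,5,6,7,8,9}; col 2 has {1,5}; box has {1,4,5,7,9} → only 2 remains.
r4c3 = 9: row 4 has {2,3,5,8}; col 3 has {1,3,4,5,6,7,8}; box has {1,2,3,5,8} → only 9 remains.
r7c2 = 9: row 7 has {1,3,4,5,7}; col 2 has {1,2,5}; box has {1,3,5,6,8} → only 9 remains.
r7c6 = 8: row 7 has {1,3,4,5,7,9}; col 6 has {2,4,6}; box has {1,3,7} → only 8 remains.
r7c9 = 6: row 7 has {1,3,4,5,7,8,9}; col 9 has {2,3,4}; box has {4,7} → only 6 remains.
r9c3 = 2: row 9 has {3}; col 3 has {1,3,4,5,6,7,8,9}; box has {1,3,5,6,8,9} → only 2 remains.
r9c8 = 9: row 9 has {2,3}; col 8 has {1,3,5,7,8}; box has {4,6,7} → only 9 remains.
r1c1 = 6: row 1 has {1,2,3,4}; col 1 has {1,2,3,5,8,9}; box has {1,2,4,5,7,9} → only 6 remains.
r1c2 = 8: row 1 has {1,2,3,4,6}; col 2 has {1,2,5,9}; box has {1,2,4,5,6,7,9} → only 8 remains.
r1c5 = 9: row 1 has {1,2,3,4,6,8}; col 5 has {1,3,4,5,7,8}; box has {1,2,3,4,5,6,8} → only 9 remains.
r2c2 = 3: row 2 has {1,2,4,5,8,9}; col 2 has {1,2,5,8,9}; box has {1,2,4,5,6,7,8,9} → only 3 remains.
r2c9 = 7: row 2 has {1,2,3,4,5,8,9}; col 9 has {2,3,4,6}; box has {1,2,3,4,8,9} → only 7 remains.
r5c5 = 6: row 5 has {2,5,8}; col 5 has {1,3,4,5,7,8,9}; box has {2,4,5,8} → only 6 remains.
r5c8 = 4: row 5 has {2,5,6,8}; col 8 has {1,3,5,7,8,9}; box has {3,5} → only 4 remains.
r7c5 = 2: row 7 has {1,3,4,5,6,7,8,9}; col 5 has {1,3,4,5,6,7,8,9}; box has {1,3,7,8} → only 2 remains.

2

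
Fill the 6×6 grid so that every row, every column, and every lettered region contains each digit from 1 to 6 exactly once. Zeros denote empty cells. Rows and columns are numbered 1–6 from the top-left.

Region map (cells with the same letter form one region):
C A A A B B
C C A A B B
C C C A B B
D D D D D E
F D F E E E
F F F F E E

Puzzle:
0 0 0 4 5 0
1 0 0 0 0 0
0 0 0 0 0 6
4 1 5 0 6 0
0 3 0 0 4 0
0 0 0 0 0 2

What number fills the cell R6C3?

4

R4C4 = 2: row 4 has {1,4,5,6}; col 4 has {4}; region has {1,3,4,5,6} → only 2 remains.
R4C6 = 3: row 4 has {1,2,4,5,6}; col 6 has {2,6}; region has {2,4} → only 3 remains.
R6C5 = 1: row 6 has {2}; col 5 has {4,5,6}; region has {2,3,4} → only 1 remains.
R1C6 = 1: row 1 has {4,5}; col 6 has {2,3,6}; region has {5,6} → only 1 remains.
R2C6 = 4: row 2 has {1}; col 6 has {1,2,3,6}; region has {1,5,6} → only 4 remains.
R5C6 = 5: row 5 has {3,4}; col 6 has {1,2,3,4,6}; region has {1,2,3,4} → only 5 remains.
R5C4 = 6: row 5 has {3,4,5}; col 4 has {2,4}; region has {1,2,3,4,5} → only 6 remains.
R5C1 = 2: row 5 has {3,4,5,6}; col 1 has {1,4}; region has {} → only 2 remains.
R5C3 = 1: row 5 has {2,3,4,5,6}; col 3 has {5}; region has {2} → only 1 remains.
R3C4 = 1: in row 3, 1 can only go here (every other open cell in that row sees a 1).
R2C4 = 5: in region A, 5 can only go here (every other open cell in that region sees a 5).
R6C4 = 3: row 6 has {1,2}; col 4 has {1,2,4,5,6}; region has {1,2} → only 3 remains.
Singles propagation stalls; R6C3 is still open with candidates {4,6}.
  Try R6C3 = 6: this forces R6C1=5, R6C2=4, R3C1=3, R3C5=2, R1C1=6; then row 2 has no cell left for 6 — contradiction.
So R6C3 = 4.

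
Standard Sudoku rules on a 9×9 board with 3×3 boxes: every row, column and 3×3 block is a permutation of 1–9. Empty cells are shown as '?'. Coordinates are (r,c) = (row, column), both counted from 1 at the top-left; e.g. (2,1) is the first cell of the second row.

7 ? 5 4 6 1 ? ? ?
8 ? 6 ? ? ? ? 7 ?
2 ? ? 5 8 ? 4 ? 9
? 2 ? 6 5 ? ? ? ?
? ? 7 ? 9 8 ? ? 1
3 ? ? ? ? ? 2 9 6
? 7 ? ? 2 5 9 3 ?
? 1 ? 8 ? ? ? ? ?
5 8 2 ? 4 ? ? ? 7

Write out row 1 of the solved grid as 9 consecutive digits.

795461823

(2,5) = 3 (sole candidate).
(3,2) = 3 (sole candidate).
(3,3) = 1 (sole candidate).
(3,6) = 7 (sole candidate).
(3,8) = 6 (sole candidate).
(6,6) = 4 (sole candidate).
(7,3) = 4 (sole candidate).
(7,4) = 1 (sole candidate).
(7,9) = 8 (sole candidate).
(8,5) = 7 (sole candidate).
(9,8) = 1 (sole candidate).
(1,2) = 9: row 1 has {1,4,5,6,7}; col 2 has {1,2,3,7,8}; box has {1,2,3,5,6,7,8} → only 9 remains.
(2,2) = 4 (sole candidate).
(4,6) = 3 (sole candidate).
(4,9) = 4 (sole candidate).
(5,4) = 2 (sole candidate).
(5,8) = 5 (sole candidate).
(6,2) = 5 (sole candidate).
(6,3) = 8 (sole candidate).
(6,4) = 7 (sole candidate).
(6,5) = 1 (sole candidate).
(7,1) = 6 (sole candidate).
(8,1) = 9 (sole candidate).
(8,3) = 3 (sole candidate).
(8,6) = 6 (sole candidate).
(8,7) = 5 (sole candidate).
(8,9) = 2 (sole candidate).
(9,6) = 9 (sole candidate).
(9,7) = 6 (sole candidate).
(1,9) = 3: row 1 has {1,4,5,6,7,9}; col 9 has {1,2,4,6,7,8,9}; box has {4,6,7,9} → only 3 remains.
(2,4) = 9 (sole candidate).
(2,6) = 2 (sole candidate).
(2,7) = 1 (sole candidate).
(2,9) = 5 (sole candidate).
(4,1) = 1 (sole candidate).
(4,3) = 9 (sole candidate).
(4,8) = 8 (sole candidate).
(5,1) = 4 (sole candidate).
(5,2) = 6 (sole candidate).
(5,7) = 3 (sole candidate).
(8,8) = 4 (sole candidate).
(9,4) = 3 (sole candidate).
(1,7) = 8: row 1 has {1,3,4,5,6,7,9}; col 7 has {1,2,3,4,5,6,9}; box has {1,3,4,5,6,7,9} → only 8 remains.
(1,8) = 2: row 1 has {1,3,4,5,6,7,8,9}; col 8 has {1,3,4,5,6,7,8,9}; box has {1,3,4,5,6,7,8,9} → only 2 remains.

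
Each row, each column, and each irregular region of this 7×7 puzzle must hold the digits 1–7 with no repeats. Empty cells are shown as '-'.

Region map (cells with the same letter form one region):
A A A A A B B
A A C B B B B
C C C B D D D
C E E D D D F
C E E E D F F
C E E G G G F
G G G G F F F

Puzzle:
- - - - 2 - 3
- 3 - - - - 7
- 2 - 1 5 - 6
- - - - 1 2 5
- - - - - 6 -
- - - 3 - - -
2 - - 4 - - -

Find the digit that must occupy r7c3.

r4c4 = 7: row 4 has {1,2,5}; col 4 has {1,3,4}; region has {1,2,5,6} → only 7 remains.
r7c7 = 1: row 7 has {2,4}; col 7 has {3,5,6,7}; region has {5,6} → only 1 remains.
r2c4 = 2: in row 2, 2 can only go here (every other open cell in that row sees a 2).
r5c4 = 5: row 5 has {6}; col 4 has {1,2,3,4,7}; region has {} → only 5 remains.
r1c4 = 6: row 1 has {2,3}; col 4 has {1,2,3,4,5,7}; region has {2,3} → only 6 remains.
r6c6 = 1: in column 6, 1 can only go here (every other open cell in that column sees a 1).
r6c1 = 5: in row 6, 5 can only go here (every other open cell in that row sees a 5).
r2c6 = 5: in row 2, 5 can only go here (every other open cell in that row sees a 5).
r1c6 = 4: row 1 has {2,3,6}; col 6 has {1,2,5,6}; region has {1,2,3,5,7} → only 4 remains.
r2c5 = 6: row 2 has {2,3,5,7}; col 5 has {1,2,5}; region has {1,2,3,4,5,7} → only 6 remains.
r3c6 = 3: row 3 has {1,2,5,6}; col 6 has {1,2,4,5,6}; region has {1,2,5,6,7} → only 3 remains.
r5c5 = 4: row 5 has {5,6}; col 5 has {1,2,5,6}; region has {1,2,3,5,6,7} → only 4 remains.
r5c7 = 2: row 5 has {4,5,6}; col 7 has {1,3,5,6,7}; region has {1,5,6} → only 2 remains.
r6c5 = 7: row 6 has {1,3,5}; col 5 has {1,2,4,5,6}; region has {1,2,3,4} → only 7 remains.
r6c7 = 4: row 6 has {1,3,5,7}; col 7 has {1,2,3,5,6,7}; region has {1,2,5,6} → only 4 remains.
r7c5 = 3: row 7 has {1,2,4}; col 5 has {1,2,4,5,6,7}; region has {1,2,4,5,6} → only 3 remains.
r7c6 = 7: row 7 has {1,2,3,4}; col 6 has {1,2,3,4,5,6}; region has {1,2,3,4,5,6} → only 7 remains.
r6c2 = 6: row 6 has {1,3,4,5,7}; col 2 has {2,3}; region has {5} → only 6 remains.
r6c3 = 2: row 6 has {1,3,4,5,6,7}; col 3 has {}; region has {5,6} → only 2 remains.
r7c2 = 5: row 7 has {1,2,3,4,7}; col 2 has {2,3,6}; region has {1,2,3,4,7} → only 5 remains.
r7c3 = 6: row 7 has {1,2,3,4,5,7}; col 3 has {2}; region has {1,2,3,4,5,7} → only 6 remains.

6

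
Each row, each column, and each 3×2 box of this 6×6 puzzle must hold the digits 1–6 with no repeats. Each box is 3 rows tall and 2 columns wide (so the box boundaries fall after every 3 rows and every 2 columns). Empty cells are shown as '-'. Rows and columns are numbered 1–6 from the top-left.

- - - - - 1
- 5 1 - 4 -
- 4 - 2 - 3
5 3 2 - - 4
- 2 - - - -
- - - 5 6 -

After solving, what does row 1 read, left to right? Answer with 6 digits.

R1C2 = 6: row 1 has {1}; col 2 has {2,3,4,5}; box has {4,5} → only 6 remains.
R3C1 = 1: row 3 has {2,3,4}; col 1 has {5}; box has {4,5,6} → only 1 remains.
R3C5 = 5: row 3 has {1,2,3,4}; col 5 has {4,6}; box has {1,3,4} → only 5 remains.
R4C5 = 1: row 4 has {2,3,4,5}; col 5 has {4,5,6}; box has {4,6} → only 1 remains.
R5C5 = 3: row 5 has {2}; col 5 has {1,4,5,6}; box has {1,4,6} → only 3 remains.
R5C6 = 5: row 5 has {2,3}; col 6 has {1,3,4}; box has {1,3,4,6} → only 5 remains.
R6C1 = 4: row 6 has {5,6}; col 1 has {1,5}; box has {2,3,5} → only 4 remains.
R6C2 = 1: row 6 has {4,5,6}; col 2 has {2,3,4,5,6}; box has {2,3,4,5} → only 1 remains.
R6C3 = 3: row 6 has {1,4,5,6}; col 3 has {1,2}; box has {2,5} → only 3 remains.
R6C6 = 2: row 6 has {1,3,4,5,6}; col 6 has {1,3,4,5}; box has {1,3,4,5,6} → only 2 remains.
R1C5 = 2: row 1 has {1,6}; col 5 has {1,3,4,5,6}; box has {1,3,4,5} → only 2 remains.
R2C6 = 6: row 2 has {1,4,5}; col 6 has {1,2,3,4,5}; box has {1,2,3,4,5} → only 6 remains.
R3C3 = 6: row 3 has {1,2,3,4,5}; col 3 has {1,2,3}; box has {1,2} → only 6 remains.
R4C4 = 6: row 4 has {1,2,3,4,5}; col 4 has {2,5}; box has {2,3,5} → only 6 remains.
R5C1 = 6: row 5 has {2,3,5}; col 1 has {1,4,5}; box has {1,2,3,4,5} → only 6 remains.
R5C3 = 4: row 5 has {2,3,5,6}; col 3 has {1,2,3,6}; box has {2,3,5,6} → only 4 remains.
R5C4 = 1: row 5 has {2,3,4,5,6}; col 4 has {2,5,6}; box has {2,3,4,5,6} → only 1 remains.
R1C1 = 3: row 1 has {1,2,6}; col 1 has {1,4,5,6}; box has {1,4,5,6} → only 3 remains.
R1C3 = 5: row 1 has {1,2,3,6}; col 3 has {1,2,3,4,6}; box has {1,2,6} → only 5 remains.
R1C4 = 4: row 1 has {1,2,3,5,6}; col 4 has {1,2,5,6}; box has {1,2,5,6} → only 4 remains.

365421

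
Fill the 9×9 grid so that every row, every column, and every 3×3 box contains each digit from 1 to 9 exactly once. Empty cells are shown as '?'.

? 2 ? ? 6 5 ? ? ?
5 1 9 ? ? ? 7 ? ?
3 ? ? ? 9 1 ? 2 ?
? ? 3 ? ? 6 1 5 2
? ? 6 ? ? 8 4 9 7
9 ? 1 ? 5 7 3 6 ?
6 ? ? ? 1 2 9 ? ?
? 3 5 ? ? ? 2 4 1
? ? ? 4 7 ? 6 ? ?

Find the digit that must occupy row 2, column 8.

row 1, column 7 = 8: row 1 has {2,5,6}; col 7 has {1,2,3,4,6,7,9}; box has {2,7} → only 8 remains.
row 2, column 8 = 3: row 2 has {1,5,7,9}; col 8 has {2,4,5,6,9}; box has {2,7,8} → only 3 remains.

3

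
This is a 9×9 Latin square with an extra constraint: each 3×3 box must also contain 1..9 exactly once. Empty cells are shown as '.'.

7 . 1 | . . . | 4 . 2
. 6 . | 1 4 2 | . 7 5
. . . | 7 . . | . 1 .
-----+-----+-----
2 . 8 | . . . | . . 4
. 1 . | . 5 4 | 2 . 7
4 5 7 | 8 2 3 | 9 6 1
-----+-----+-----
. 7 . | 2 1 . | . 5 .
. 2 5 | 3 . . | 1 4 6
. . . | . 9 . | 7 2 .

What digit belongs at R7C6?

6

R4C8 = 3: row 4 has {2,4,8}; col 8 has {1,2,4,5,6,7}; box has {1,2,4,6,7,9} → only 3 remains.
R5C8 = 8: row 5 has {1,2,4,5,7}; col 8 has {1,2,3,4,5,6,7}; box has {1,2,3,4,6,7,9} → only 8 remains.
R1C8 = 9: row 1 has {1,2,4,7}; col 8 has {1,2,3,4,5,6,7,8}; box has {1,2,4,5,7} → only 9 remains.
R4C2 = 9: row 4 has {2,3,4,8}; col 2 has {1,2,5,6,7}; box has {1,2,4,5,7,8} → only 9 remains.
R4C4 = 6: row 4 has {2,3,4,8,9}; col 4 has {1,2,3,7,8}; box has {2,3,4,5,8} → only 6 remains.
R4C5 = 7: row 4 has {2,3,4,6,8,9}; col 5 has {1,2,4,5,9}; box has {2,3,4,5,6,8} → only 7 remains.
R4C6 = 1: row 4 has {2,3,4,6,7,8,9}; col 6 has {2,3,4}; box has {2,3,4,5,6,7,8} → only 1 remains.
R4C7 = 5: row 4 has {1,2,3,4,6,7,8,9}; col 7 has {1,2,4,7,9}; box has {1,2,3,4,6,7,8,9} → only 5 remains.
R5C4 = 9: row 5 has {1,2,4,5,7,8}; col 4 has {1,2,3,6,7,8}; box has {1,2,3,4,5,6,7,8} → only 9 remains.
R8C5 = 8: row 8 has {1,2,3,4,5,6}; col 5 has {1,2,4,5,7,9}; box has {1,2,3,9} → only 8 remains.
R8C6 = 7: row 8 has {1,2,3,4,5,6,8}; col 6 has {1,2,3,4}; box has {1,2,3,8,9} → only 7 remains.
R1C4 = 5: row 1 has {1,2,4,7,9}; col 4 has {1,2,3,6,7,8,9}; box has {1,2,4,7} → only 5 remains.
R7C6 = 6: row 7 has {1,2,5,7}; col 6 has {1,2,3,4,7}; box has {1,2,3,7,8,9} → only 6 remains.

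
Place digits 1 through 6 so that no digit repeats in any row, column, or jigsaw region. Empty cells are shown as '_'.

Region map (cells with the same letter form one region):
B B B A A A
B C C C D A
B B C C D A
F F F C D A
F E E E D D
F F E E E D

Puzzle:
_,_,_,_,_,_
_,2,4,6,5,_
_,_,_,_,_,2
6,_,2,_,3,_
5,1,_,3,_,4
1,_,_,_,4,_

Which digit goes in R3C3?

3

R2C1 = 3 (sole candidate).
R2C6 = 1 (sole candidate).
R3C1 = 4 (sole candidate).
R4C2 = 4 (sole candidate).
R4C6 = 5 (sole candidate).
R5C3 = 6 (sole candidate).
R5C5 = 2 (sole candidate).
R6C2 = 3 (sole candidate).
R6C3 = 5 (sole candidate).
R6C4 = 2 (sole candidate).
R6C6 = 6 (sole candidate).
R1C1 = 2 (sole candidate).
R1C3 = 1 (sole candidate).
R1C4 = 4 (sole candidate).
R1C5 = 6 (sole candidate).
R1C6 = 3 (sole candidate).
R3C3 = 3: row 3 has {2,4}; col 3 has {1,2,4,5,6}; region has {2,4,6} → only 3 remains.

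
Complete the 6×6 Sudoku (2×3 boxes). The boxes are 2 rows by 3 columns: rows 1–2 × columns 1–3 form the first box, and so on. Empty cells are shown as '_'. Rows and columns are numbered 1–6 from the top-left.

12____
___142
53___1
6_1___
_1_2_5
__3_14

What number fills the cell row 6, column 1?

row 2, column 1 = 3: row 2 has {1,2,4}; col 1 has {1,5,6}; box has {1,2} → only 3 remains.
row 4, column 2 = 4: row 4 has {1,6}; col 2 has {1,2,3}; box has {1,3,5,6} → only 4 remains.
row 4, column 6 = 3: row 4 has {1,4,6}; col 6 has {1,2,4,5}; box has {1} → only 3 remains.
row 5, column 1 = 4: row 5 has {1,2,5}; col 1 has {1,3,5,6}; box has {1,3} → only 4 remains.
row 5, column 3 = 6: row 5 has {1,2,4,5}; col 3 has {1,3}; box has {1,3,4} → only 6 remains.
row 5, column 5 = 3: row 5 has {1,2,4,5,6}; col 5 has {1,4}; box has {1,2,4,5} → only 3 remains.
row 6, column 1 = 2: row 6 has {1,3,4}; col 1 has {1,3,4,5,6}; box has {1,3,4,6} → only 2 remains.

2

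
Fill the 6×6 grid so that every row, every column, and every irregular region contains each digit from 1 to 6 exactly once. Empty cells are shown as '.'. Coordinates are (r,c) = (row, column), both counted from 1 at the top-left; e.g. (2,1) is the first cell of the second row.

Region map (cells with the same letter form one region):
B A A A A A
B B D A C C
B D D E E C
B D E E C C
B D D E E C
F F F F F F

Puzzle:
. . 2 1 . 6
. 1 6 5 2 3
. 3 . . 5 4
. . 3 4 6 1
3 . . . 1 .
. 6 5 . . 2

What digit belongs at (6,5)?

(1,2) = 4 (sole candidate).
(1,5) = 3 (sole candidate).
(2,1) = 4 (sole candidate).
(3,3) = 1 (sole candidate).
(5,3) = 4 (sole candidate).
(5,6) = 5 (sole candidate).
(6,1) = 1 (sole candidate).
(6,4) = 3 (sole candidate).
(6,5) = 4: row 6 has {1,2,3,5,6}; col 5 has {1,2,3,5,6}; region has {1,2,3,5,6} → only 4 remains.

4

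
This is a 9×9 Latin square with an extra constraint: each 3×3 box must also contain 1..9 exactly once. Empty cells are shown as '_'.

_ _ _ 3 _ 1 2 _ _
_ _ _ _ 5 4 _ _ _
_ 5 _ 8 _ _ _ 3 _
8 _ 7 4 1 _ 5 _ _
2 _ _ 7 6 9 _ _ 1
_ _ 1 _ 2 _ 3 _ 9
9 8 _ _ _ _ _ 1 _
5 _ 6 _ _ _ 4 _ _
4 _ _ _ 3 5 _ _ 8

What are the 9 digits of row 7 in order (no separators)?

r4c6 = 3: row 4 has {1,4,5,7,8}; col 6 has {1,4,5,9}; box has {1,2,4,6,7,9} → only 3 remains.
r5c7 = 8: row 5 has {1,2,6,7,9}; col 7 has {2,3,4,5}; box has {1,3,5,9} → only 8 remains.
r5c8 = 4: row 5 has {1,2,6,7,8,9}; col 8 has {1,3}; box has {1,3,5,8,9} → only 4 remains.
r6c1 = 6: row 6 has {1,2,3,9}; col 1 has {2,4,5,8,9}; box has {1,2,7,8} → only 6 remains.
r6c2 = 4: row 6 has {1,2,3,6,9}; col 2 has {5,8}; box has {1,2,6,7,8} → only 4 remains.
r6c4 = 5: row 6 has {1,2,3,4,6,9}; col 4 has {3,4,7,8}; box has {1,2,3,4,6,7,9} → only 5 remains.
r6c6 = 8: row 6 has {1,2,3,4,5,6,9}; col 6 has {1,3,4,5,9}; box has {1,2,3,4,5,6,7,9} → only 8 remains.
r6c8 = 7: row 6 has {1,2,3,4,5,6,8,9}; col 8 has {1,3,4}; box has {1,3,4,5,8,9} → only 7 remains.
r9c3 = 2: row 9 has {3,4,5,8}; col 3 has {1,6,7}; box has {4,5,6,8,9} → only 2 remains.
r1c1 = 7: row 1 has {1,2,3}; col 1 has {2,4,5,6,8,9}; box has {5} → only 7 remains.
r1c5 = 9: row 1 has {1,2,3,7}; col 5 has {1,2,3,5,6}; box has {1,3,4,5,8} → only 9 remains.
r3c1 = 1: row 3 has {3,5,8}; col 1 has {2,4,5,6,7,8,9}; box has {5,7} → only 1 remains.
r3c5 = 7: row 3 has {1,3,5,8}; col 5 has {1,2,3,5,6,9}; box has {1,3,4,5,8,9} → only 7 remains.
r4c2 = 9: row 4 has {1,3,4,5,7,8}; col 2 has {4,5,8}; box has {1,2,4,6,7,8} → only 9 remains.
r5c2 = 3: row 5 has {1,2,4,6,7,8,9}; col 2 has {4,5,8,9}; box has {1,2,4,6,7,8,9} → only 3 remains.
r5c3 = 5: row 5 has {1,2,3,4,6,7,8,9}; col 3 has {1,2,6,7}; box has {1,2,3,4,6,7,8,9} → only 5 remains.
r7c3 = 3: row 7 has {1,8,9}; col 3 has {1,2,5,6,7}; box has {2,4,5,6,8,9} → only 3 remains.
r7c5 = 4: row 7 has {1,3,8,9}; col 5 has {1,2,3,5,6,7,9}; box has {3,5} → only 4 remains.
r8c5 = 8: row 8 has {4,5,6}; col 5 has {1,2,3,4,5,6,7,9}; box has {3,4,5} → only 8 remains.
r1c2 = 6: row 1 has {1,2,3,7,9}; col 2 has {3,4,5,8,9}; box has {1,5,7} → only 6 remains.
r2c1 = 3: row 2 has {4,5}; col 1 has {1,2,4,5,6,7,8,9}; box has {1,5,6,7} → only 3 remains.
r2c2 = 2: row 2 has {3,4,5}; col 2 has {3,4,5,6,8,9}; box has {1,3,5,6,7} → only 2 remains.
r2c4 = 6: row 2 has {2,3,4,5}; col 4 has {3,4,5,7,8}; box has {1,3,4,5,7,8,9} → only 6 remains.
r2c9 = 7: row 2 has {2,3,4,5,6}; col 9 has {1,8,9}; box has {2,3} → only 7 remains.
r3c6 = 2: row 3 has {1,3,5,7,8}; col 6 has {1,3,4,5,8,9}; box has {1,3,4,5,6,7,8,9} → only 2 remains.
r7c4 = 2: row 7 has {1,3,4,8,9}; col 4 has {3,4,5,6,7,8}; box has {3,4,5,8} → only 2 remains.
r8c6 = 7: row 8 has {4,5,6,8}; col 6 has {1,2,3,4,5,8,9}; box has {2,3,4,5,8} → only 7 remains.
r7c6 = 6: row 7 has {1,2,3,4,8,9}; col 6 has {1,2,3,4,5,7,8,9}; box has {2,3,4,5,7,8} → only 6 remains.
r7c7 = 7: row 7 has {1,2,3,4,6,8,9}; col 7 has {2,3,4,5,8}; box has {1,4,8} → only 7 remains.
r7c9 = 5: row 7 has {1,2,3,4,6,7,8,9}; col 9 has {1,7,8,9}; box has {1,4,7,8} → only 5 remains.

983246715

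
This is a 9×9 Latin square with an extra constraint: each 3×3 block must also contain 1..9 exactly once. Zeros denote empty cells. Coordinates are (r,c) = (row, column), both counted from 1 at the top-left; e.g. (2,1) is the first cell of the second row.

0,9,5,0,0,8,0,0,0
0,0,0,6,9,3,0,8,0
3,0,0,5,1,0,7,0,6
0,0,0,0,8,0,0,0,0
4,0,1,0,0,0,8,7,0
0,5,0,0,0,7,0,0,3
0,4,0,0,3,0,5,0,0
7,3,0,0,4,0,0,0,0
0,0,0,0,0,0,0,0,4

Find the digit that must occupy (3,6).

(1,1) = 6: in row 1, 6 can only go here (every other open cell in that row sees a 6).
(2,9) = 5: in row 2, 5 can only go here (every other open cell in that row sees a 5).
(3,8) = 9: in row 3, 9 can only go here (every other open cell in that row sees a 9).
(5,4) = 3: in row 5, 3 can only go here (every other open cell in that row sees a 3).
(4,3) = 3: in row 4, 3 can only go here (every other open cell in that row sees a 3).
(4,2) = 7: in row 4, 7 can only go here (every other open cell in that row sees a 7).
(2,3) = 7: in row 2, 7 can only go here (every other open cell in that row sees a 7).
(2,7) = 4: in row 2, 4 can only go here (every other open cell in that row sees a 4).
(1,4) = 4: in row 1, 4 can only go here (every other open cell in that row sees a 4).
(3,6) = 2: row 3 has {1,3,5,6,7,9}; col 6 has {3,7,8}; box has {1,3,4,5,6,8,9} → only 2 remains.

2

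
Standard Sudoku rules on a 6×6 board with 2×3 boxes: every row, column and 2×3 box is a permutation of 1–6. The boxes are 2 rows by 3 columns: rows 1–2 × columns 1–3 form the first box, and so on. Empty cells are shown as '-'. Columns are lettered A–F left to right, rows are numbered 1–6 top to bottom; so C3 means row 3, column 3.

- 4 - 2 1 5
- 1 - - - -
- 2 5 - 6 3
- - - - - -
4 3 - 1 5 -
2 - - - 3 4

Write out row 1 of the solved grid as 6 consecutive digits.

643215

E2 = 4: row 2 has {1}; col 5 has {1,3,5,6}; box has {1,2,5} → only 4 remains.
F2 = 6: row 2 has {1,4}; col 6 has {3,4,5}; box has {1,2,4,5} → only 6 remains.
A3 = 1: row 3 has {2,3,5,6}; col 1 has {2,4}; box has {2,5} → only 1 remains.
D3 = 4: row 3 has {1,2,3,5,6}; col 4 has {1,2}; box has {3,6} → only 4 remains.
B4 = 6: row 4 has {}; col 2 has {1,2,3,4}; box has {1,2,5} → only 6 remains.
D4 = 5: row 4 has {6}; col 4 has {1,2,4}; box has {3,4,6} → only 5 remains.
E4 = 2: row 4 has {5,6}; col 5 has {1,3,4,5,6}; box has {3,4,5,6} → only 2 remains.
F4 = 1: row 4 has {2,5,6}; col 6 has {3,4,5,6}; box has {2,3,4,5,6} → only 1 remains.
C5 = 6: row 5 has {1,3,4,5}; col 3 has {5}; box has {2,3,4} → only 6 remains.
F5 = 2: row 5 has {1,3,4,5,6}; col 6 has {1,3,4,5,6}; box has {1,3,4,5} → only 2 remains.
B6 = 5: row 6 has {2,3,4}; col 2 has {1,2,3,4,6}; box has {2,3,4,6} → only 5 remains.
C6 = 1: row 6 has {2,3,4,5}; col 3 has {5,6}; box has {2,3,4,5,6} → only 1 remains.
D6 = 6: row 6 has {1,2,3,4,5}; col 4 has {1,2,4,5}; box has {1,2,3,4,5} → only 6 remains.
C1 = 3: row 1 has {1,2,4,5}; col 3 has {1,5,6}; box has {1,4} → only 3 remains.
A2 = 5: row 2 has {1,4,6}; col 1 has {1,2,4}; box has {1,3,4} → only 5 remains.
C2 = 2: row 2 has {1,4,5,6}; col 3 has {1,3,5,6}; box has {1,3,4,5} → only 2 remains.
D2 = 3: row 2 has {1,2,4,5,6}; col 4 has {1,2,4,5,6}; box has {1,2,4,5,6} → only 3 remains.
A4 = 3: row 4 has {1,2,5,6}; col 1 has {1,2,4,5}; box has {1,2,5,6} → only 3 remains.
C4 = 4: row 4 has {1,2,3,5,6}; col 3 has {1,2,3,5,6}; box has {1,2,3,5,6} → only 4 remains.
A1 = 6: row 1 has {1,2,3,4,5}; col 1 has {1,2,3,4,5}; box has {1,2,3,4,5} → only 6 remains.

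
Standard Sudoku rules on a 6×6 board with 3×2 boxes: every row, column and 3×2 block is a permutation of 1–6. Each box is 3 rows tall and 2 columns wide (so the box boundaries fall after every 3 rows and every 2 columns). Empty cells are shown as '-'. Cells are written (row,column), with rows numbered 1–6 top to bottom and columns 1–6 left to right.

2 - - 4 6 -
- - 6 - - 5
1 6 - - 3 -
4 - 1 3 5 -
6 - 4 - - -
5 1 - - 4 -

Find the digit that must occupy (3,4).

(1,6) = 1 (sole candidate).
(2,1) = 3 (sole candidate).
(2,2) = 4 (sole candidate).
(2,5) = 2 (sole candidate).
(3,6) = 4 (sole candidate).
(4,2) = 2 (sole candidate).
(4,6) = 6 (sole candidate).
(5,2) = 3 (sole candidate).
(5,5) = 1 (sole candidate).
(5,6) = 2 (sole candidate).
(6,3) = 2 (sole candidate).
(6,4) = 6 (sole candidate).
(6,6) = 3 (sole candidate).
(1,2) = 5 (sole candidate).
(1,3) = 3 (sole candidate).
(2,4) = 1 (sole candidate).
(3,3) = 5 (sole candidate).
(3,4) = 2: row 3 has {1,3,4,5,6}; col 4 has {1,3,4,6}; box has {1,3,4,5,6} → only 2 remains.

2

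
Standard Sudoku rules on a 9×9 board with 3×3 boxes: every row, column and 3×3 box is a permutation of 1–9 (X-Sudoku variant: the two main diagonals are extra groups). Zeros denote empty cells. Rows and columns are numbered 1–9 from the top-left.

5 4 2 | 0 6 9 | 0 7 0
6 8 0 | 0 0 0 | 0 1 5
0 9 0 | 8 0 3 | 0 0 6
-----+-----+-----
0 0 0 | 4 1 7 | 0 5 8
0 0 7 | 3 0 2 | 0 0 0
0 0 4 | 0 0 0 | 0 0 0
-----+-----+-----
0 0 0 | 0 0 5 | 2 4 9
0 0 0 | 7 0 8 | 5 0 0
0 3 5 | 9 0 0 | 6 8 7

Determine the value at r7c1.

r1c4 = 1: row 1 has {2,4,5,6,7,9}; col 4 has {3,4,7,8,9}; box has {3,6,8,9} → only 1 remains.
r1c9 = 3: row 1 has {1,2,4,5,6,7,9}; col 9 has {5,6,7,8,9}; box has {1,5,6,7}; anti-diagonal has {1,7} → only 3 remains.
r2c3 = 3: row 2 has {1,5,6,8}; col 3 has {2,4,5,7}; box has {2,4,5,6,8,9} → only 3 remains.
r2c4 = 2: row 2 has {1,3,5,6,8}; col 4 has {1,3,4,7,8,9}; box has {1,3,6,8,9} → only 2 remains.
r2c6 = 4: row 2 has {1,2,3,5,6,8}; col 6 has {2,3,5,7,8,9}; box has {1,2,3,6,8,9} → only 4 remains.
r2c7 = 9: row 2 has {1,2,3,4,5,6,8}; col 7 has {2,5,6}; box has {1,3,5,6,7} → only 9 remains.
r3c3 = 1: row 3 has {3,6,8,9}; col 3 has {2,3,4,5,7}; box has {2,3,4,5,6,8,9}; main diagonal has {2,4,5,7,8} → only 1 remains.
r3c7 = 4: row 3 has {1,3,6,8,9}; col 7 has {2,5,6,9}; box has {1,3,5,6,7,9}; anti-diagonal has {1,3,7} → only 4 remains.
r3c8 = 2: row 3 has {1,3,4,6,8,9}; col 8 has {1,4,5,7,8}; box has {1,3,4,5,6,7,9} → only 2 remains.
r4c7 = 3: row 4 has {1,4,5,7,8}; col 7 has {2,4,5,6,9}; box has {5,8} → only 3 remains.
r5c5 = 9: row 5 has {2,3,7}; col 5 has {1,6}; box has {1,2,3,4,7}; main diagonal has {1,2,4,5,7,8}; anti-diagonal has {1,3,4,7} → only 9 remains.
r5c7 = 1: row 5 has {2,3,7,9}; col 7 has {2,3,4,5,6,9}; box has {3,5,8} → only 1 remains.
r5c8 = 6: row 5 has {1,2,3,7,9}; col 8 has {1,2,4,5,7,8}; box has {1,3,5,8} → only 6 remains.
r5c9 = 4: row 5 has {1,2,3,6,7,9}; col 9 has {3,5,6,7,8,9}; box has {1,3,5,6,8} → only 4 remains.
r6c6 = 6: row 6 has {4}; col 6 has {2,3,4,5,7,8,9}; box has {1,2,3,4,7,9}; main diagonal has {1,2,4,5,7,8,9} → only 6 remains.
r6c7 = 7: row 6 has {4,6}; col 7 has {1,2,3,4,5,6,9}; box has {1,3,4,5,6,8} → only 7 remains.
r6c8 = 9: row 6 has {4,6,7}; col 8 has {1,2,4,5,6,7,8}; box has {1,3,4,5,6,7,8} → only 9 remains.
r6c9 = 2: row 6 has {4,6,7,9}; col 9 has {3,4,5,6,7,8,9}; box has {1,3,4,5,6,7,8,9} → only 2 remains.
r7c4 = 6: row 7 has {2,4,5,9}; col 4 has {1,2,3,4,7,8,9}; box has {5,7,8,9} → only 6 remains.
r7c5 = 3: row 7 has {2,4,5,6,9}; col 5 has {1,6,9}; box has {5,6,7,8,9} → only 3 remains.
r8c8 = 3: row 8 has {5,7,8}; col 8 has {1,2,4,5,6,7,8,9}; box has {2,4,5,6,7,8,9}; main diagonal has {1,2,4,5,6,7,8,9} → only 3 remains.
r8c9 = 1: row 8 has {3,5,7,8}; col 9 has {2,3,4,5,6,7,8,9}; box has {2,3,4,5,6,7,8,9} → only 1 remains.
r9c1 = 2: row 9 has {3,5,6,7,8,9}; col 1 has {5,6}; box has {3,5}; anti-diagonal has {1,3,4,7,9} → only 2 remains.
r9c5 = 4: row 9 has {2,3,5,6,7,8,9}; col 5 has {1,3,6,9}; box has {3,5,6,7,8,9} → only 4 remains.
r9c6 = 1: row 9 has {2,3,4,5,6,7,8,9}; col 6 has {2,3,4,5,6,7,8,9}; box has {3,4,5,6,7,8,9} → only 1 remains.
r1c7 = 8: row 1 has {1,2,3,4,5,6,7,9}; col 7 has {1,2,3,4,5,6,7,9}; box has {1,2,3,4,5,6,7,9} → only 8 remains.
r2c5 = 7: row 2 has {1,2,3,4,5,6,8,9}; col 5 has {1,3,4,6,9}; box has {1,2,3,4,6,8,9} → only 7 remains.
r3c1 = 7: row 3 has {1,2,3,4,6,8,9}; col 1 has {2,5,6}; box has {1,2,3,4,5,6,8,9} → only 7 remains.
r3c5 = 5: row 3 has {1,2,3,4,6,7,8,9}; col 5 has {1,3,4,6,7,9}; box has {1,2,3,4,6,7,8,9} → only 5 remains.
r4c1 = 9: row 4 has {1,3,4,5,7,8}; col 1 has {2,5,6,7}; box has {4,7} → only 9 remains.
r4c3 = 6: row 4 has {1,3,4,5,7,8,9}; col 3 has {1,2,3,4,5,7}; box has {4,7,9} → only 6 remains.
r5c1 = 8: row 5 has {1,2,3,4,6,7,9}; col 1 has {2,5,6,7,9}; box has {4,6,7,9} → only 8 remains.
r5c2 = 5: row 5 has {1,2,3,4,6,7,8,9}; col 2 has {3,4,8,9}; box has {4,6,7,8,9} → only 5 remains.
r6c2 = 1: row 6 has {2,4,6,7,9}; col 2 has {3,4,5,8,9}; box has {4,5,6,7,8,9} → only 1 remains.
r6c4 = 5: row 6 has {1,2,4,6,7,9}; col 4 has {1,2,3,4,6,7,8,9}; box has {1,2,3,4,6,7,9}; anti-diagonal has {1,2,3,4,7,9} → only 5 remains.
r6c5 = 8: row 6 has {1,2,4,5,6,7,9}; col 5 has {1,3,4,5,6,7,9}; box has {1,2,3,4,5,6,7,9} → only 8 remains.
r7c1 = 1: row 7 has {2,3,4,5,6,9}; col 1 has {2,5,6,7,8,9}; box has {2,3,5} → only 1 remains.

1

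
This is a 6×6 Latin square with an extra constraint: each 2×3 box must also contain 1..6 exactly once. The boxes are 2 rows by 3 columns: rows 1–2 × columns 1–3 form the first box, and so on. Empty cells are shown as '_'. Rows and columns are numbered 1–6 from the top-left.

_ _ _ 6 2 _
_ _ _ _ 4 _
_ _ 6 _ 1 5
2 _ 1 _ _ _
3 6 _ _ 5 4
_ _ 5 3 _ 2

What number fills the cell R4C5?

3

R3C1 = 4 (sole candidate).
R3C2 = 3 (sole candidate).
R3C4 = 2 (sole candidate).
R4C2 = 5 (sole candidate).
R4C4 = 4 (sole candidate).
R5C3 = 2 (sole candidate).
R5C4 = 1 (sole candidate).
R6C1 = 1 (sole candidate).
R6C2 = 4 (sole candidate).
R6C5 = 6 (sole candidate).
R1C1 = 5 (sole candidate).
R1C2 = 1 (sole candidate).
R1C6 = 3 (sole candidate).
R2C1 = 6 (sole candidate).
R2C2 = 2 (sole candidate).
R2C3 = 3 (sole candidate).
R2C4 = 5 (sole candidate).
R2C6 = 1 (sole candidate).
R4C5 = 3: row 4 has {1,2,4,5}; col 5 has {1,2,4,5,6}; box has {1,2,4,5} → only 3 remains.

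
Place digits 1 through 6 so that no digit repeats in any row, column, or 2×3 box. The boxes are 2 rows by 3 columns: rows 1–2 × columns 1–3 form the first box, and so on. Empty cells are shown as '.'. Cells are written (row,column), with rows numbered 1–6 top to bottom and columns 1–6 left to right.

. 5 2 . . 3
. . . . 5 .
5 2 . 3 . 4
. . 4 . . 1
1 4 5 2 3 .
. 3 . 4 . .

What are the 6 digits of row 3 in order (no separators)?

521364

(3,5) = 6: row 3 has {2,3,4,5}; col 5 has {3,5}; box has {1,3,4} → only 6 remains.
(4,2) = 6: row 4 has {1,4}; col 2 has {2,3,4,5}; box has {2,4,5} → only 6 remains.
(4,4) = 5: row 4 has {1,4,6}; col 4 has {2,3,4}; box has {1,3,4,6} → only 5 remains.
(4,5) = 2: row 4 has {1,4,5,6}; col 5 has {3,5,6}; box has {1,3,4,5,6} → only 2 remains.
(5,6) = 6: row 5 has {1,2,3,4,5}; col 6 has {1,3,4}; box has {2,3,4} → only 6 remains.
(6,3) = 6: row 6 has {3,4}; col 3 has {2,4,5}; box has {1,3,4,5} → only 6 remains.
(6,5) = 1: row 6 has {3,4,6}; col 5 has {2,3,5,6}; box has {2,3,4,6} → only 1 remains.
(6,6) = 5: row 6 has {1,3,4,6}; col 6 has {1,3,4,6}; box has {1,2,3,4,6} → only 5 remains.
(1,5) = 4: row 1 has {2,3,5}; col 5 has {1,2,3,5,6}; box has {3,5} → only 4 remains.
(2,2) = 1: row 2 has {5}; col 2 has {2,3,4,5,6}; box has {2,5} → only 1 remains.
(2,3) = 3: row 2 has {1,5}; col 3 has {2,4,5,6}; box has {1,2,5} → only 3 remains.
(2,4) = 6: row 2 has {1,3,5}; col 4 has {2,3,4,5}; box has {3,4,5} → only 6 remains.
(2,6) = 2: row 2 has {1,3,5,6}; col 6 has {1,3,4,5,6}; box has {3,4,5,6} → only 2 remains.
(3,3) = 1: row 3 has {2,3,4,5,6}; col 3 has {2,3,4,5,6}; box has {2,4,5,6} → only 1 remains.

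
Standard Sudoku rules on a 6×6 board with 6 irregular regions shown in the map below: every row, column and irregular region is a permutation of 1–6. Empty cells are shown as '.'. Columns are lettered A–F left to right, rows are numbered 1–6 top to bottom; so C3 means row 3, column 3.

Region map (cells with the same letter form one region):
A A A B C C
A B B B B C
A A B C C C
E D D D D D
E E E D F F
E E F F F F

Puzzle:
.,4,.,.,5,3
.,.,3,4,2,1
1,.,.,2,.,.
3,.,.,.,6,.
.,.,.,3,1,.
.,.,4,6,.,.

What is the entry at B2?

6

D1 = 1: row 1 has {3,4,5}; col 4 has {2,3,4,6}; region has {2,3,4} → only 1 remains.
E3 = 4: row 3 has {1,2}; col 5 has {1,2,5,6}; region has {1,2,3,5} → only 4 remains.
F3 = 6: row 3 has {1,2,4}; col 6 has {1,3}; region has {1,2,3,4,5} → only 6 remains.
D4 = 5: row 4 has {3,6}; col 4 has {1,2,3,4,6}; region has {3,6} → only 5 remains.
E6 = 3: row 6 has {4,6}; col 5 has {1,2,4,5,6}; region has {1,4,6} → only 3 remains.
C3 = 5: row 3 has {1,2,4,6}; col 3 has {3,4}; region has {1,2,3,4} → only 5 remains.
B2 = 6: row 2 has {1,2,3,4}; col 2 has {4}; region has {1,2,3,4,5} → only 6 remains.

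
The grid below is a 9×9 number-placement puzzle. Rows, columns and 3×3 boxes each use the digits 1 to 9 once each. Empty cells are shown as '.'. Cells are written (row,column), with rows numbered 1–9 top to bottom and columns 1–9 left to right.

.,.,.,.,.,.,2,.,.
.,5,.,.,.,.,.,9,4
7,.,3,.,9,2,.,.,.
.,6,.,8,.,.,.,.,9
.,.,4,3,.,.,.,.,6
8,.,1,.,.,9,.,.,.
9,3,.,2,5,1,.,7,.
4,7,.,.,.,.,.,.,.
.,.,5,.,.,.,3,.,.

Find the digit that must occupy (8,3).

(6,2) = 2 (sole candidate).
(7,9) = 8 (sole candidate).
(4,3) = 7 (sole candidate).
(5,1) = 5 (sole candidate).
(5,2) = 9 (sole candidate).
(5,6) = 7 (sole candidate).
(7,3) = 6 (sole candidate).
(7,7) = 4 (sole candidate).
(4,1) = 3 (sole candidate).
(1,3) = 9 (hidden single in row 1).
(9,4) = 9 (hidden single in row 9).
(8,4) = 6 (sole candidate).
(6,5) = 6 (hidden single in row 6).
(8,7) = 9 (hidden single in row 8).
(9,8) = 6 (hidden single in row 9).
(9,5) = 7 (hidden single in row 9).
(3,7) = 6 (hidden single in row 3).
(9,6) = 4 (hidden single in row 9).
(4,6) = 5 (sole candidate).
(4,7) = 1 (sole candidate).
(5,7) = 8 (sole candidate).
(5,8) = 2 (sole candidate).
(6,4) = 4 (sole candidate).
(2,7) = 7 (sole candidate).
(4,5) = 2 (sole candidate).
(4,8) = 4 (sole candidate).
(5,5) = 1 (sole candidate).
(6,7) = 5 (sole candidate).
(6,8) = 3 (sole candidate).
(6,9) = 7 (sole candidate).
(2,4) = 1 (sole candidate).
(3,4) = 5 (sole candidate).
(3,9) = 1 (sole candidate).
(9,9) = 2 (sole candidate).
(1,4) = 7 (sole candidate).
(3,8) = 8 (sole candidate).
(8,9) = 5 (sole candidate).
(9,1) = 1 (sole candidate).
(9,2) = 8 (sole candidate).
(1,1) = 6 (sole candidate).
(1,8) = 5 (sole candidate).
(1,9) = 3 (sole candidate).
(2,1) = 2 (sole candidate).
(2,3) = 8 (sole candidate).
(2,5) = 3 (sole candidate).
(2,6) = 6 (sole candidate).
(3,2) = 4 (sole candidate).
(8,3) = 2: row 8 has {4,5,6,7,9}; col 3 has {1,3,4,5,6,7,8,9}; box has {1,3,4,5,6,7,8,9} → only 2 remains.

2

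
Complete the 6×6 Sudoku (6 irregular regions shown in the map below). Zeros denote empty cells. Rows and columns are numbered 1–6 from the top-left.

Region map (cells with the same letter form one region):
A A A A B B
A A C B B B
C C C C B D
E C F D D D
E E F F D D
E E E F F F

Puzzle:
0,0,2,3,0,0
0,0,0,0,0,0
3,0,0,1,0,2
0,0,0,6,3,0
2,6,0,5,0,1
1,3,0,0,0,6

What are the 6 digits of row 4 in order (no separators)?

row 5, column 5 = 4: row 5 has {1,2,5,6}; col 5 has {3}; region has {1,2,3,6} → only 4 remains.
row 6, column 5 = 2: row 6 has {1,3,6}; col 5 has {3,4}; region has {5,6} → only 2 remains.
row 4, column 6 = 5: row 4 has {3,6}; col 6 has {1,2,6}; region has {1,2,3,4,6} → only 5 remains.
row 5, column 3 = 3: row 5 has {1,2,4,5,6}; col 3 has {2}; region has {2,5,6} → only 3 remains.
row 6, column 4 = 4: row 6 has {1,2,3,6}; col 4 has {1,3,5,6}; region has {2,3,5,6} → only 4 remains.
row 1, column 6 = 4: row 1 has {2,3}; col 6 has {1,2,5,6}; region has {} → only 4 remains.
row 2, column 4 = 2: row 2 has {}; col 4 has {1,3,4,5,6}; region has {4} → only 2 remains.
row 2, column 6 = 3: row 2 has {2}; col 6 has {1,2,4,5,6}; region has {2,4} → only 3 remains.
row 4, column 1 = 4: row 4 has {3,5,6}; col 1 has {1,2,3}; region has {1,2,3,6} → only 4 remains.
row 4, column 2 = 2: row 4 has {3,4,5,6}; col 2 has {3,6}; region has {1,3} → only 2 remains.
row 4, column 3 = 1: row 4 has {2,3,4,5,6}; col 3 has {2,3}; region has {2,3,4,5,6} → only 1 remains.

421635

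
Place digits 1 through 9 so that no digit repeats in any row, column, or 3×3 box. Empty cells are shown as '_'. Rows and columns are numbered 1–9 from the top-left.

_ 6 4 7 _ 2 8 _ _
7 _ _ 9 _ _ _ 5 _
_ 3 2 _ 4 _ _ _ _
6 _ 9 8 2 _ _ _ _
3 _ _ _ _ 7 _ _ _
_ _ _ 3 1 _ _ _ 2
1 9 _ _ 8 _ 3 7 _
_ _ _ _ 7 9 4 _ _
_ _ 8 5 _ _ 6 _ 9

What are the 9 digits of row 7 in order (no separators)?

196284375

r2c3 = 1: row 2 has {5,7,9}; col 3 has {2,4,8,9}; box has {2,3,4,6,7} → only 1 remains.
r2c7 = 2: row 2 has {1,5,7,9}; col 7 has {3,4,6,8}; box has {5,8} → only 2 remains.
r5c3 = 5: row 5 has {3,7}; col 3 has {1,2,4,8,9}; box has {3,6,9} → only 5 remains.
r6c3 = 7: row 6 has {1,2,3}; col 3 has {1,2,4,5,8,9}; box has {3,5,6,9} → only 7 remains.
r7c3 = 6: row 7 has {1,3,7,8,9}; col 3 has {1,2,4,5,7,8,9}; box has {1,8,9} → only 6 remains.
r7c6 = 4: row 7 has {1,3,6,7,8,9}; col 6 has {2,7,9}; box has {5,7,8,9} → only 4 remains.
r7c9 = 5: row 7 has {1,3,4,6,7,8,9}; col 9 has {2,9}; box has {3,4,6,7,9} → only 5 remains.
r8c3 = 3: row 8 has {4,7,9}; col 3 has {1,2,4,5,6,7,8,9}; box has {1,6,8,9} → only 3 remains.
r9c5 = 3: row 9 has {5,6,8,9}; col 5 has {1,2,4,7,8}; box has {4,5,7,8,9} → only 3 remains.
r9c6 = 1: row 9 has {3,5,6,8,9}; col 6 has {2,4,7,9}; box has {3,4,5,7,8,9} → only 1 remains.
r9c8 = 2: row 9 has {1,3,5,6,8,9}; col 8 has {5,7}; box has {3,4,5,6,7,9} → only 2 remains.
r1c5 = 5: row 1 has {2,4,6,7,8}; col 5 has {1,2,3,4,7,8}; box has {2,4,7,9} → only 5 remains.
r2c2 = 8: row 2 has {1,2,5,7,9}; col 2 has {3,6,9}; box has {1,2,3,4,6,7} → only 8 remains.
r2c5 = 6: row 2 has {1,2,5,7,8,9}; col 5 has {1,2,3,4,5,7,8}; box has {2,4,5,7,9} → only 6 remains.
r2c6 = 3: row 2 has {1,2,5,6,7,8,9}; col 6 has {1,2,4,7,9}; box has {2,4,5,6,7,9} → only 3 remains.
r2c9 = 4: row 2 has {1,2,3,5,6,7,8,9}; col 9 has {2,5,9}; box has {2,5,8} → only 4 remains.
r3c4 = 1: row 3 has {2,3,4}; col 4 has {3,5,7,8,9}; box has {2,3,4,5,6,7,9} → only 1 remains.
r3c6 = 8: row 3 has {1,2,3,4}; col 6 has {1,2,3,4,7,9}; box has {1,2,3,4,5,6,7,9} → only 8 remains.
r4c6 = 5: row 4 has {2,6,8,9}; col 6 has {1,2,3,4,7,8,9}; box has {1,2,3,7,8} → only 5 remains.
r5c5 = 9: row 5 has {3,5,7}; col 5 has {1,2,3,4,5,6,7,8}; box has {1,2,3,5,7,8} → only 9 remains.
r5c7 = 1: row 5 has {3,5,7,9}; col 7 has {2,3,4,6,8}; box has {2} → only 1 remains.
r6c2 = 4: row 6 has {1,2,3,7}; col 2 has {3,6,8,9}; box has {3,5,6,7,9} → only 4 remains.
r6c6 = 6: row 6 has {1,2,3,4,7}; col 6 has {1,2,3,4,5,7,8,9}; box has {1,2,3,5,7,8,9} → only 6 remains.
r7c4 = 2: row 7 has {1,3,4,5,6,7,8,9}; col 4 has {1,3,5,7,8,9}; box has {1,3,4,5,7,8,9} → only 2 remains.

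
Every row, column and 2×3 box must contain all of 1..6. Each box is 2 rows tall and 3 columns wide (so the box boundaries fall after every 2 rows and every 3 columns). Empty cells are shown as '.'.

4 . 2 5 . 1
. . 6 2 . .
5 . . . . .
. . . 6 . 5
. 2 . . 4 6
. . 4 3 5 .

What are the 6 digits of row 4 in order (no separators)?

r1c2 = 3: row 1 has {1,2,4,5}; col 2 has {2}; box has {2,4,6} → only 3 remains.
r1c5 = 6: row 1 has {1,2,3,4,5}; col 5 has {4,5}; box has {1,2,5} → only 6 remains.
r2c1 = 1: row 2 has {2,6}; col 1 has {4,5}; box has {2,3,4,6} → only 1 remains.
r2c2 = 5: row 2 has {1,2,6}; col 2 has {2,3}; box has {1,2,3,4,6} → only 5 remains.
r2c5 = 3: row 2 has {1,2,5,6}; col 5 has {4,5,6}; box has {1,2,5,6} → only 3 remains.
r2c6 = 4: row 2 has {1,2,3,5,6}; col 6 has {1,5,6}; box has {1,2,3,5,6} → only 4 remains.
r5c1 = 3: row 5 has {2,4,6}; col 1 has {1,4,5}; box has {2,4} → only 3 remains.
r5c4 = 1: row 5 has {2,3,4,6}; col 4 has {2,3,5,6}; box has {3,4,5,6} → only 1 remains.
r6c1 = 6: row 6 has {3,4,5}; col 1 has {1,3,4,5}; box has {2,3,4} → only 6 remains.
r6c2 = 1: row 6 has {3,4,5,6}; col 2 has {2,3,5}; box has {2,3,4,6} → only 1 remains.
r6c6 = 2: row 6 has {1,3,4,5,6}; col 6 has {1,4,5,6}; box has {1,3,4,5,6} → only 2 remains.
r3c4 = 4: row 3 has {5}; col 4 has {1,2,3,5,6}; box has {5,6} → only 4 remains.
r3c6 = 3: row 3 has {4,5}; col 6 has {1,2,4,5,6}; box has {4,5,6} → only 3 remains.
r4c1 = 2: row 4 has {5,6}; col 1 has {1,3,4,5,6}; box has {5} → only 2 remains.
r4c2 = 4: row 4 has {2,5,6}; col 2 has {1,2,3,5}; box has {2,5} → only 4 remains.
r4c5 = 1: row 4 has {2,4,5,6}; col 5 has {3,4,5,6}; box has {3,4,5,6} → only 1 remains.
r5c3 = 5: row 5 has {1,2,3,4,6}; col 3 has {2,4,6}; box has {1,2,3,4,6} → only 5 remains.
r3c2 = 6: row 3 has {3,4,5}; col 2 has {1,2,3,4,5}; box has {2,4,5} → only 6 remains.
r3c3 = 1: row 3 has {3,4,5,6}; col 3 has {2,4,5,6}; box has {2,4,5,6} → only 1 remains.
r3c5 = 2: row 3 has {1,3,4,5,6}; col 5 has {1,3,4,5,6}; box has {1,3,4,5,6} → only 2 remains.
r4c3 = 3: row 4 has {1,2,4,5,6}; col 3 has {1,2,4,5,6}; box has {1,2,4,5,6} → only 3 remains.

243615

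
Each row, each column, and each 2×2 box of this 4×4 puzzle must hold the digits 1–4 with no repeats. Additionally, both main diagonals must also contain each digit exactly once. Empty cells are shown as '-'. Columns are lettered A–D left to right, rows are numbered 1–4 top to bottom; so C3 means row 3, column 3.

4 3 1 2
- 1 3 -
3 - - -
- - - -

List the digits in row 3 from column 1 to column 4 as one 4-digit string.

A2 = 2: row 2 has {1,3}; col 1 has {3,4}; box has {1,3,4} → only 2 remains.
D2 = 4: row 2 has {1,2,3}; col 4 has {2}; box has {1,2,3} → only 4 remains.
B3 = 4: row 3 has {3}; col 2 has {1,3}; box has {3}; anti-diagonal has {2,3} → only 4 remains.
C3 = 2: row 3 has {3,4}; col 3 has {1,3}; box has {}; main diagonal has {1,4} → only 2 remains.
D3 = 1: row 3 has {2,3,4}; col 4 has {2,4}; box has {2} → only 1 remains.

3421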